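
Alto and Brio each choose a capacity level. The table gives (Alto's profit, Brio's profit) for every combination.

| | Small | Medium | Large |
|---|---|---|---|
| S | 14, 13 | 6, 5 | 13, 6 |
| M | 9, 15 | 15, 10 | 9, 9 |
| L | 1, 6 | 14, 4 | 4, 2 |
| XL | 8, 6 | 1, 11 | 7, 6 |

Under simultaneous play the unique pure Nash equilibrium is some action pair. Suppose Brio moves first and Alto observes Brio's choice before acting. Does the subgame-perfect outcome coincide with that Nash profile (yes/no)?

Solve by backward induction (Brio leads).
- Small: Alto compares 14, 9, 1, 8 and picks S; Brio would get 13.
- Medium: Alto compares 6, 15, 14, 1 and picks M; Brio would get 10.
- Large: Alto compares 13, 9, 4, 7 and picks S; Brio would get 6.
Maximizing over 13, 10, 6, Brio chooses Small. Subgame-perfect outcome: (S, Small) with payoffs (14, 13).
Under simultaneous play:
Alto's best replies: Small→S; Medium→M; Large→S.
Brio's best replies: S→Small; M→Small; L→Small; XL→Medium.
Only (S, Small) has each player best-responding; Nash payoffs (14, 13).
Sequential outcome (S, Small) coincides with the Nash profile (S, Small).

yes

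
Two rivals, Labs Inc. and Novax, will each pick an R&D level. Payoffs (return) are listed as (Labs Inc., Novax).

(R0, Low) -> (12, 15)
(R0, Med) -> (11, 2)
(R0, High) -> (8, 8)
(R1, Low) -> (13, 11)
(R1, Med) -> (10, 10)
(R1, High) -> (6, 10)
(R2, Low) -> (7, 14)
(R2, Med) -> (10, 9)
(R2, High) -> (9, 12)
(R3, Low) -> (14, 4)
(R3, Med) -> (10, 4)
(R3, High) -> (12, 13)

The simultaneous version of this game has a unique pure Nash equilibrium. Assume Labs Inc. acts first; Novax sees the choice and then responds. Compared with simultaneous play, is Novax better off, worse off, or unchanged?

worse off

Backward induction with Labs Inc. moving first.
- R0 → Novax plays Low (best of 15, 2, 8); Labs Inc. gets 12.
- R1 → Novax plays Low (best of 11, 10, 10); Labs Inc. gets 13.
- R2 → Novax plays Low (best of 14, 9, 12); Labs Inc. gets 7.
- R3 → Novax plays High (best of 4, 4, 13); Labs Inc. gets 12.
Labs Inc.'s induced payoffs are 12, 13, 7, 12, so Labs Inc. commits to R1. Subgame-perfect outcome: (R1, Low) with payoffs (13, 11).
Now find the simultaneous Nash equilibrium.
Labs Inc.'s best replies: Low→R3; Med→R0; High→R3.
Novax's best replies: R0→Low; R1→Low; R2→Low; R3→High.
The unique mutual best reply is (R3, High), giving (12, 13).
Novax earns 11 sequentially versus 13 at the Nash outcome: worse off.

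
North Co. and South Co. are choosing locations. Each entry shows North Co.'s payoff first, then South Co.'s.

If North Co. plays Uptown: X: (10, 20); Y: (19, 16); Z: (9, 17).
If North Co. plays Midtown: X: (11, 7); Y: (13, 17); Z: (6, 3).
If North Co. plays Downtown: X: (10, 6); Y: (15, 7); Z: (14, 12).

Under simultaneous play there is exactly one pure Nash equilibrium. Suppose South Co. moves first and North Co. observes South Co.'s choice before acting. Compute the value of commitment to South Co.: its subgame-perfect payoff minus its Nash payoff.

4

Solve by backward induction (South Co. leads).
- X: North Co. compares 10, 11, 10 and picks Midtown; South Co. would get 7.
- Y: North Co. compares 19, 13, 15 and picks Uptown; South Co. would get 16.
- Z: North Co. compares 9, 6, 14 and picks Downtown; South Co. would get 12.
South Co.'s induced payoffs are 7, 16, 12, so South Co. commits to Y. Subgame-perfect outcome: (Uptown, Y) with payoffs (19, 16).
For the simultaneous game, intersect best replies.
North Co.'s best replies: X→Midtown; Y→Uptown; Z→Downtown.
South Co.'s best replies: Uptown→X; Midtown→Y; Downtown→Z.
Only (Downtown, Z) has each player best-responding; Nash payoffs (14, 12).
South Co.'s commitment gain: 16 − 12 = 4.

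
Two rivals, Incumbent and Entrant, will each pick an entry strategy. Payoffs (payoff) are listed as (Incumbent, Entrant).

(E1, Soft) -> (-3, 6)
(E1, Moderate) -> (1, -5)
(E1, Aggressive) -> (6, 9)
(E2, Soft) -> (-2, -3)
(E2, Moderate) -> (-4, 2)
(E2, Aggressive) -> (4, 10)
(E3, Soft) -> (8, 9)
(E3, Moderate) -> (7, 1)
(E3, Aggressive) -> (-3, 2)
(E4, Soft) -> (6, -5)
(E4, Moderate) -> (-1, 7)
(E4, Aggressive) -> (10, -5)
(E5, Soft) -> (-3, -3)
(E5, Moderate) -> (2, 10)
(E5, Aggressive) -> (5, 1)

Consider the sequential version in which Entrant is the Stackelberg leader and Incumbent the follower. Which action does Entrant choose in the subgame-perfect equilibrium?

Soft

Solve by backward induction (Entrant leads).
- Soft: BR = E3, leader payoff 9.
- Moderate: BR = E3, leader payoff 1.
- Aggressive: BR = E4, leader payoff -5.
Maximizing over 9, 1, -5, Entrant chooses Soft. Subgame-perfect outcome: (E3, Soft) with payoffs (8, 9).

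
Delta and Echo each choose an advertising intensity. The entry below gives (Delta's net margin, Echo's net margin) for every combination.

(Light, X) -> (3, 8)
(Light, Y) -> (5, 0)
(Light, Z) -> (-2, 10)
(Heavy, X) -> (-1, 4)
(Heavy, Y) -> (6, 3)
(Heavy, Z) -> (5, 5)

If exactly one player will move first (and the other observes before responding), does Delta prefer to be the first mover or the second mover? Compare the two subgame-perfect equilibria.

first

If Delta leads: Echo's best replies are Light→Z, Heavy→Z; Delta's induced payoffs -2, 5; outcome (Heavy, Z), payoffs (5, 5).
If Echo leads: Delta's best replies are X→Light, Y→Heavy, Z→Heavy; Echo's induced payoffs 8, 3, 5; outcome (Light, X), payoffs (3, 8).
Delta gets 5 moving first and 3 moving second, so Delta prefers to move first.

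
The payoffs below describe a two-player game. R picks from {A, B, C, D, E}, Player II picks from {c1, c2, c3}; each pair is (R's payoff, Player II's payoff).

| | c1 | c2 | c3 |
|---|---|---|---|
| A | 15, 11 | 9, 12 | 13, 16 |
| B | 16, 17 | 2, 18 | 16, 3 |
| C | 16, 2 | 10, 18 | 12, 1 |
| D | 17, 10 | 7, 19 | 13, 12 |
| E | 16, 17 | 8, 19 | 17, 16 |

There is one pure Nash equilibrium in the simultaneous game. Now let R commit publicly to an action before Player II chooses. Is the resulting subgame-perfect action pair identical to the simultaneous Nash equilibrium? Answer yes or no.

no

Solve by backward induction (R leads).
- A: BR = c3, leader payoff 13.
- B: BR = c2, leader payoff 2.
- C: BR = c2, leader payoff 10.
- D: BR = c2, leader payoff 7.
- E: BR = c2, leader payoff 8.
Among 13, 2, 10, 7, 8, the best is 13 at A. Subgame-perfect outcome: (A, c3) with payoffs (13, 16).
Now find the simultaneous Nash equilibrium.
R's best replies: c1→D; c2→C; c3→E.
Player II's best replies: A→c3; B→c2; C→c2; D→c2; E→c2.
The unique mutual best reply is (C, c2), giving (10, 18).
Sequential outcome (A, c3) differs from the Nash profile (C, c2).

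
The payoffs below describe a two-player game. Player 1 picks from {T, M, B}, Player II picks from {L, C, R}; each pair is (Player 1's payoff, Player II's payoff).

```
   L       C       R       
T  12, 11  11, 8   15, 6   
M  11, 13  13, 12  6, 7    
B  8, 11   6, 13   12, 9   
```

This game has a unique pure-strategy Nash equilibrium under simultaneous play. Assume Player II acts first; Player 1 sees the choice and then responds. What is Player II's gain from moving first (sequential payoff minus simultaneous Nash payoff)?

1

Solve by backward induction (Player II leads).
- L → Player 1 plays T (best of 12, 11, 8); Player II gets 11.
- C → Player 1 plays M (best of 11, 13, 6); Player II gets 12.
- R → Player 1 plays T (best of 15, 6, 12); Player II gets 6.
Among 11, 12, 6, the best is 12 at C. Subgame-perfect outcome: (M, C) with payoffs (13, 12).
For the simultaneous game, intersect best replies.
Player 1's best replies: L→T; C→M; R→T.
Player II's best replies: T→L; M→L; B→C.
The unique mutual best reply is (T, L), giving (12, 11).
Player II's commitment gain: 12 − 11 = 1.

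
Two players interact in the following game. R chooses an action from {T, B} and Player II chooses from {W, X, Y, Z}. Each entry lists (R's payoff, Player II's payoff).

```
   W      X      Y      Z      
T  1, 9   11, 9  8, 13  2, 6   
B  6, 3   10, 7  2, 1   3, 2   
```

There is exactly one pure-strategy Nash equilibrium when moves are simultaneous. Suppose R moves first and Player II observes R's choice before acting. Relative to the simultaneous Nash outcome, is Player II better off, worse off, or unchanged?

Backward induction with R moving first.
- T: BR = Y, leader payoff 8.
- B: BR = X, leader payoff 10.
Maximizing over 8, 10, R chooses B. Subgame-perfect outcome: (B, X) with payoffs (10, 7).
Under simultaneous play:
R's best replies: W→B; X→T; Y→T; Z→B.
Player II's best replies: T→Y; B→X.
The unique mutual best reply is (T, Y), giving (8, 13).
Player II earns 7 sequentially versus 13 at the Nash outcome: worse off.

worse off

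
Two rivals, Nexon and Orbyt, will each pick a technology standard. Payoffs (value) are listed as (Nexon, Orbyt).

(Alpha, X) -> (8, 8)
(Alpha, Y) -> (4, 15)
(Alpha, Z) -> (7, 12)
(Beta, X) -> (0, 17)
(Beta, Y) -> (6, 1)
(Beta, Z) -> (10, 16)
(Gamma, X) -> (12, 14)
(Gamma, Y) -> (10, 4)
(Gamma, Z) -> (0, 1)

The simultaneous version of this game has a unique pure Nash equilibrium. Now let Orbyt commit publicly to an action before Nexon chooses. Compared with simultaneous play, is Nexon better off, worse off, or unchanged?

Solve by backward induction (Orbyt leads).
- X: Nexon compares 8, 0, 12 and picks Gamma; Orbyt would get 14.
- Y: Nexon compares 4, 6, 10 and picks Gamma; Orbyt would get 4.
- Z: Nexon compares 7, 10, 0 and picks Beta; Orbyt would get 16.
Orbyt's induced payoffs are 14, 4, 16, so Orbyt commits to Z. Subgame-perfect outcome: (Beta, Z) with payoffs (10, 16).
Under simultaneous play:
Nexon's best replies: X→Gamma; Y→Gamma; Z→Beta.
Orbyt's best replies: Alpha→Y; Beta→X; Gamma→X.
The unique mutual best reply is (Gamma, X), giving (12, 14).
Nexon earns 10 sequentially versus 12 at the Nash outcome: worse off.

worse off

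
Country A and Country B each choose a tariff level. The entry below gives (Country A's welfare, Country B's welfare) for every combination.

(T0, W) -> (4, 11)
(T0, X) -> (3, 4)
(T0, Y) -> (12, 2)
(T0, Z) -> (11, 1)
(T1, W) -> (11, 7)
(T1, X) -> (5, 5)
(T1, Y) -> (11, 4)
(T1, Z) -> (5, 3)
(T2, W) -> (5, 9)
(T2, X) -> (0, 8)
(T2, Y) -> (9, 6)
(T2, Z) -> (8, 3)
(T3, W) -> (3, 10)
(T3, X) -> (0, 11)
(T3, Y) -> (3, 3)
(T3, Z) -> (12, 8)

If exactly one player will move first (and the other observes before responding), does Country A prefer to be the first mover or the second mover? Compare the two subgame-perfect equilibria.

If Country A leads: Country B's best replies are T0→W, T1→W, T2→W, T3→X; Country A's induced payoffs 4, 11, 5, 0; outcome (T1, W), payoffs (11, 7).
If Country B leads: Country A's best replies are W→T1, X→T1, Y→T0, Z→T3; Country B's induced payoffs 7, 5, 2, 8; outcome (T3, Z), payoffs (12, 8).
Country A gets 11 moving first and 12 moving second, so Country A prefers to move second.

second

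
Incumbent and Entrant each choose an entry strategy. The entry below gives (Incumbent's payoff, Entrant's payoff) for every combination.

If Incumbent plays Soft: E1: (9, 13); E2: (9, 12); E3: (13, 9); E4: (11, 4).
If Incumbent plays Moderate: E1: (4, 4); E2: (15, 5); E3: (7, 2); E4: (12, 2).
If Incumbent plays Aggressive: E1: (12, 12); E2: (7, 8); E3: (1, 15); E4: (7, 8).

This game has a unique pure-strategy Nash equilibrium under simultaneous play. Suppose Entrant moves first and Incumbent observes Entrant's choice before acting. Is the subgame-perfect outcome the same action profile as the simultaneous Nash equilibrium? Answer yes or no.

no

Solve by backward induction (Entrant leads).
- E1: BR = Aggressive, leader payoff 12.
- E2: BR = Moderate, leader payoff 5.
- E3: BR = Soft, leader payoff 9.
- E4: BR = Moderate, leader payoff 2.
Maximizing over 12, 5, 9, 2, Entrant chooses E1. Subgame-perfect outcome: (Aggressive, E1) with payoffs (12, 12).
For the simultaneous game, intersect best replies.
Incumbent's best replies: E1→Aggressive; E2→Moderate; E3→Soft; E4→Moderate.
Entrant's best replies: Soft→E1; Moderate→E2; Aggressive→E3.
Only (Moderate, E2) has each player best-responding; Nash payoffs (15, 5).
Sequential outcome (Aggressive, E1) differs from the Nash profile (Moderate, E2).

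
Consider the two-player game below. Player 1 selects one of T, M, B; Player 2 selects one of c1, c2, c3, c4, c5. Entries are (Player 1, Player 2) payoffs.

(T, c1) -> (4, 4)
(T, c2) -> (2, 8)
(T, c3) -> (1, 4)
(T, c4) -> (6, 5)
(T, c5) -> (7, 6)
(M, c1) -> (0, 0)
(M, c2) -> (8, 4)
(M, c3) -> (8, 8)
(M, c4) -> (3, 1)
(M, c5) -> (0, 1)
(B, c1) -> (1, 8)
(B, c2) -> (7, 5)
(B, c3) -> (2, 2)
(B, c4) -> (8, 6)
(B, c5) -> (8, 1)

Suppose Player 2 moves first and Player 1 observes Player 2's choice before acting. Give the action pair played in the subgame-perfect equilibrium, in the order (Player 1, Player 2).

Player 1 best-responds to each possible Player 2 move:
- c1: BR = T, leader payoff 4.
- c2: BR = M, leader payoff 4.
- c3: BR = M, leader payoff 8.
- c4: BR = B, leader payoff 6.
- c5: BR = B, leader payoff 1.
Player 2's induced payoffs are 4, 4, 8, 6, 1, so Player 2 commits to c3. Subgame-perfect outcome: (M, c3) with payoffs (8, 8).

(M, c3)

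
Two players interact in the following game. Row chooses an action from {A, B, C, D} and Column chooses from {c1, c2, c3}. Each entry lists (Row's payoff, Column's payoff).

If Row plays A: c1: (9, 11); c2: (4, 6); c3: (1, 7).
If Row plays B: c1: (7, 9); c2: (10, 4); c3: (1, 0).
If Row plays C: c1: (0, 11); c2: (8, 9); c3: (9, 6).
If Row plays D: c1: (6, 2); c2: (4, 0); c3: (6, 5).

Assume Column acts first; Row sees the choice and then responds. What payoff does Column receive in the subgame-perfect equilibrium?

Solve by backward induction (Column leads).
- c1 → Row plays A (best of 9, 7, 0, 6); Column gets 11.
- c2 → Row plays B (best of 4, 10, 8, 4); Column gets 4.
- c3 → Row plays C (best of 1, 1, 9, 6); Column gets 6.
Among 11, 4, 6, the best is 11 at c1. Subgame-perfect outcome: (A, c1) with payoffs (9, 11).

11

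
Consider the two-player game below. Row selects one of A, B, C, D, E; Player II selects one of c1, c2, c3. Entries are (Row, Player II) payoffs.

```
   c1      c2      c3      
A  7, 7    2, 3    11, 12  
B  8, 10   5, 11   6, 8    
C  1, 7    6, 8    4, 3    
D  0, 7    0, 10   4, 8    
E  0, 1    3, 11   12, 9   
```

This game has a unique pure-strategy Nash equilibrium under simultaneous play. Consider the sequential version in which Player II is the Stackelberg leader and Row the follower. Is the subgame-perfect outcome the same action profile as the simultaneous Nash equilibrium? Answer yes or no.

Work backward from Row's decision.
- c1: BR = B, leader payoff 10.
- c2: BR = C, leader payoff 8.
- c3: BR = E, leader payoff 9.
Player II's induced payoffs are 10, 8, 9, so Player II commits to c1. Subgame-perfect outcome: (B, c1) with payoffs (8, 10).
Now find the simultaneous Nash equilibrium.
Row's best replies: c1→B; c2→C; c3→E.
Player II's best replies: A→c3; B→c2; C→c2; D→c2; E→c2.
The unique mutual best reply is (C, c2), giving (6, 8).
Sequential outcome (B, c1) differs from the Nash profile (C, c2).

no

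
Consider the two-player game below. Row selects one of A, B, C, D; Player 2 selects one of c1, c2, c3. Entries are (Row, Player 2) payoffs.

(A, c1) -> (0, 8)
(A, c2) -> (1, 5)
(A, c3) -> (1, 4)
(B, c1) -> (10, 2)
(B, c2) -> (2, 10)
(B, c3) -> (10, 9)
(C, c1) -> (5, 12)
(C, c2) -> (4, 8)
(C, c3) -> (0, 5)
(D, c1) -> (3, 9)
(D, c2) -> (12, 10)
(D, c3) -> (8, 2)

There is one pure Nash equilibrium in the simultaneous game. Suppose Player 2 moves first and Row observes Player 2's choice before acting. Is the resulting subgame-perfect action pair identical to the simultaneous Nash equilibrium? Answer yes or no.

yes

Solve by backward induction (Player 2 leads).
- c1 → Row plays B (best of 0, 10, 5, 3); Player 2 gets 2.
- c2 → Row plays D (best of 1, 2, 4, 12); Player 2 gets 10.
- c3 → Row plays B (best of 1, 10, 0, 8); Player 2 gets 9.
Among 2, 10, 9, the best is 10 at c2. Subgame-perfect outcome: (D, c2) with payoffs (12, 10).
For the simultaneous game, intersect best replies.
Row's best replies: c1→B; c2→D; c3→B.
Player 2's best replies: A→c1; B→c2; C→c1; D→c2.
The unique mutual best reply is (D, c2), giving (12, 10).
Sequential outcome (D, c2) coincides with the Nash profile (D, c2).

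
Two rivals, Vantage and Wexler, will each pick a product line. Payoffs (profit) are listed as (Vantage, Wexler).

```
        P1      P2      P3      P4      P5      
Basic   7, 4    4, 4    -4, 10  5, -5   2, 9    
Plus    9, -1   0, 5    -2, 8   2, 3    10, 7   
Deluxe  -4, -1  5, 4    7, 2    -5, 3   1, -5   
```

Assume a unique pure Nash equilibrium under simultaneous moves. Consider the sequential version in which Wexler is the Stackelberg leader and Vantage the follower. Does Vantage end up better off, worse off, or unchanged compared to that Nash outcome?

Solve by backward induction (Wexler leads).
- P1: BR = Plus, leader payoff -1.
- P2: BR = Deluxe, leader payoff 4.
- P3: BR = Deluxe, leader payoff 2.
- P4: BR = Basic, leader payoff -5.
- P5: BR = Plus, leader payoff 7.
Maximizing over -1, 4, 2, -5, 7, Wexler chooses P5. Subgame-perfect outcome: (Plus, P5) with payoffs (10, 7).
For the simultaneous game, intersect best replies.
Vantage's best replies: P1→Plus; P2→Deluxe; P3→Deluxe; P4→Basic; P5→Plus.
Wexler's best replies: Basic→P3; Plus→P3; Deluxe→P2.
The unique mutual best reply is (Deluxe, P2), giving (5, 4).
Vantage earns 10 sequentially versus 5 at the Nash outcome: better off.

better off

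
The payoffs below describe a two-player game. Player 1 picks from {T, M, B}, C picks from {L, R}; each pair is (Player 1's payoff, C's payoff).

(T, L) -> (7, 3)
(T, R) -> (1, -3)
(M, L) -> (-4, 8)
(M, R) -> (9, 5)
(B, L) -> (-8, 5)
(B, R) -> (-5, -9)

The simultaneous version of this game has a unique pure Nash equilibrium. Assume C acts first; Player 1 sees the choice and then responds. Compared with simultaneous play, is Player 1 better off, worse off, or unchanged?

Solve by backward induction (C leads).
- L: BR = T, leader payoff 3.
- R: BR = M, leader payoff 5.
Among 3, 5, the best is 5 at R. Subgame-perfect outcome: (M, R) with payoffs (9, 5).
Under simultaneous play:
Player 1's best replies: L→T; R→M.
C's best replies: T→L; M→L; B→L.
The unique mutual best reply is (T, L), giving (7, 3).
Player 1 earns 9 sequentially versus 7 at the Nash outcome: better off.

better off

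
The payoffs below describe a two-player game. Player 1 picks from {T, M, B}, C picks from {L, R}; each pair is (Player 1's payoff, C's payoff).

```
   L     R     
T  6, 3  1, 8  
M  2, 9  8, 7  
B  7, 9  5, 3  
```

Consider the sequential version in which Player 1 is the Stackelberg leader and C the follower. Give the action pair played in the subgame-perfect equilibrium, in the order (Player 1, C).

(B, L)

Backward induction with Player 1 moving first.
- T: C compares 3, 8 and picks R; Player 1 would get 1.
- M: C compares 9, 7 and picks L; Player 1 would get 2.
- B: C compares 9, 3 and picks L; Player 1 would get 7.
Among 1, 2, 7, the best is 7 at B. Subgame-perfect outcome: (B, L) with payoffs (7, 9).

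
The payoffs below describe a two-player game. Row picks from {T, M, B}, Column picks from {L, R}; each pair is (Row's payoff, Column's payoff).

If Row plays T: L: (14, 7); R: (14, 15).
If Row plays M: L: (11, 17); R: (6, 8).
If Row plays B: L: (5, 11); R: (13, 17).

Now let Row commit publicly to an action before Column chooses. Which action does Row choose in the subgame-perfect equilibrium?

Column best-responds to each possible Row move:
- T → Column plays R (best of 7, 15); Row gets 14.
- M → Column plays L (best of 17, 8); Row gets 11.
- B → Column plays R (best of 11, 17); Row gets 13.
Maximizing over 14, 11, 13, Row chooses T. Subgame-perfect outcome: (T, R) with payoffs (14, 15).

T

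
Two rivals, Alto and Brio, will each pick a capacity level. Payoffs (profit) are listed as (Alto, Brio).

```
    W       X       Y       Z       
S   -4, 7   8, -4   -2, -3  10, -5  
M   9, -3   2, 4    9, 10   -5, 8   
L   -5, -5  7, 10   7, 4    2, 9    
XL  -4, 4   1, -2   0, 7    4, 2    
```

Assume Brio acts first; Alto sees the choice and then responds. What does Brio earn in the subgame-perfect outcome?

10

Work backward from Alto's decision.
- W → Alto plays M (best of -4, 9, -5, -4); Brio gets -3.
- X → Alto plays S (best of 8, 2, 7, 1); Brio gets -4.
- Y → Alto plays M (best of -2, 9, 7, 0); Brio gets 10.
- Z → Alto plays S (best of 10, -5, 2, 4); Brio gets -5.
Brio's induced payoffs are -3, -4, 10, -5, so Brio commits to Y. Subgame-perfect outcome: (M, Y) with payoffs (9, 10).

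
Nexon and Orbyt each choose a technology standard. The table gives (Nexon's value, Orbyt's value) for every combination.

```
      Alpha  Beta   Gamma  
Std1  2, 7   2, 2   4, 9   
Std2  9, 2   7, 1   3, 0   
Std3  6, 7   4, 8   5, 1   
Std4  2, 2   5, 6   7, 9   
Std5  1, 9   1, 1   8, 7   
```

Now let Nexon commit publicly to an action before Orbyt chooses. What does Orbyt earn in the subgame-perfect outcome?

Backward induction with Nexon moving first.
- Std1: BR = Gamma, leader payoff 4.
- Std2: BR = Alpha, leader payoff 9.
- Std3: BR = Beta, leader payoff 4.
- Std4: BR = Gamma, leader payoff 7.
- Std5: BR = Alpha, leader payoff 1.
Nexon's induced payoffs are 4, 9, 4, 7, 1, so Nexon commits to Std2. Subgame-perfect outcome: (Std2, Alpha) with payoffs (9, 2).

2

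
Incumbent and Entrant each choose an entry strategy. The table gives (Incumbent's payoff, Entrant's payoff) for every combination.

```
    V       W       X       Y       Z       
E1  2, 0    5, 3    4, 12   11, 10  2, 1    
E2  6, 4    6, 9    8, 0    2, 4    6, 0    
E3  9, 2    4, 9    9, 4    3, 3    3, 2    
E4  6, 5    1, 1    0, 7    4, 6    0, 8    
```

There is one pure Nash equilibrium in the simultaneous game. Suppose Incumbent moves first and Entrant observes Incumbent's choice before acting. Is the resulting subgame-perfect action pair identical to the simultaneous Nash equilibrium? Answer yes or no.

yes

Solve by backward induction (Incumbent leads).
- E1 → Entrant plays X (best of 0, 3, 12, 10, 1); Incumbent gets 4.
- E2 → Entrant plays W (best of 4, 9, 0, 4, 0); Incumbent gets 6.
- E3 → Entrant plays W (best of 2, 9, 4, 3, 2); Incumbent gets 4.
- E4 → Entrant plays Z (best of 5, 1, 7, 6, 8); Incumbent gets 0.
Among 4, 6, 4, 0, the best is 6 at E2. Subgame-perfect outcome: (E2, W) with payoffs (6, 9).
Now find the simultaneous Nash equilibrium.
Incumbent's best replies: V→E3; W→E2; X→E3; Y→E1; Z→E2.
Entrant's best replies: E1→X; E2→W; E3→W; E4→Z.
Only (E2, W) has each player best-responding; Nash payoffs (6, 9).
Sequential outcome (E2, W) coincides with the Nash profile (E2, W).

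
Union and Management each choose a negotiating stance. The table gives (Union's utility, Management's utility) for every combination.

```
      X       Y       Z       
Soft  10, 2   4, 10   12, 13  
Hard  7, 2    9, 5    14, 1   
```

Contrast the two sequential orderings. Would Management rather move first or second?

If Union leads: Management's best replies are Soft→Z, Hard→Y; Union's induced payoffs 12, 9; outcome (Soft, Z), payoffs (12, 13).
If Management leads: Union's best replies are X→Soft, Y→Hard, Z→Hard; Management's induced payoffs 2, 5, 1; outcome (Hard, Y), payoffs (9, 5).
Management gets 5 moving first and 13 moving second, so Management prefers to move second.

second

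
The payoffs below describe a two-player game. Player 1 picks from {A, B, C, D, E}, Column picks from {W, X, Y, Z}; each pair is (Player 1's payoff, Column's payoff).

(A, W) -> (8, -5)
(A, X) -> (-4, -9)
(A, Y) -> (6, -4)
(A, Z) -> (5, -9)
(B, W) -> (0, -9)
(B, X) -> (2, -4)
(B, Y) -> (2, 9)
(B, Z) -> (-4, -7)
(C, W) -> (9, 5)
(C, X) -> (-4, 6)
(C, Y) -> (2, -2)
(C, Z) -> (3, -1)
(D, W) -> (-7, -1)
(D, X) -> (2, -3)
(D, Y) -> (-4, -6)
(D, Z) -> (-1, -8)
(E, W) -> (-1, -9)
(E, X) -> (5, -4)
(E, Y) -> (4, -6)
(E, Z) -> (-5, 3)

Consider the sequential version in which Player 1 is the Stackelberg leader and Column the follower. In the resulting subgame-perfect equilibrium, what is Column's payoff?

-4

Work backward from Column's decision.
- A: Column compares -5, -9, -4, -9 and picks Y; Player 1 would get 6.
- B: Column compares -9, -4, 9, -7 and picks Y; Player 1 would get 2.
- C: Column compares 5, 6, -2, -1 and picks X; Player 1 would get -4.
- D: Column compares -1, -3, -6, -8 and picks W; Player 1 would get -7.
- E: Column compares -9, -4, -6, 3 and picks Z; Player 1 would get -5.
Among 6, 2, -4, -7, -5, the best is 6 at A. Subgame-perfect outcome: (A, Y) with payoffs (6, -4).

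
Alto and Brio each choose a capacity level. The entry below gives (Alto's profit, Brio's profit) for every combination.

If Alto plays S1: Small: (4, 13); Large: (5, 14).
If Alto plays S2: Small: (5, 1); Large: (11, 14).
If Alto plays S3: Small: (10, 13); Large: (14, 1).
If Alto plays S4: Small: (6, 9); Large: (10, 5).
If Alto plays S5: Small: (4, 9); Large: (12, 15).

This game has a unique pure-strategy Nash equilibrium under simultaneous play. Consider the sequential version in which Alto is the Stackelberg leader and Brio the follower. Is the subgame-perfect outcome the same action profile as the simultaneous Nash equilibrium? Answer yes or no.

Backward induction with Alto moving first.
- S1: Brio compares 13, 14 and picks Large; Alto would get 5.
- S2: Brio compares 1, 14 and picks Large; Alto would get 11.
- S3: Brio compares 13, 1 and picks Small; Alto would get 10.
- S4: Brio compares 9, 5 and picks Small; Alto would get 6.
- S5: Brio compares 9, 15 and picks Large; Alto would get 12.
Among 5, 11, 10, 6, 12, the best is 12 at S5. Subgame-perfect outcome: (S5, Large) with payoffs (12, 15).
Under simultaneous play:
Alto's best replies: Small→S3; Large→S3.
Brio's best replies: S1→Large; S2→Large; S3→Small; S4→Small; S5→Large.
Only (S3, Small) has each player best-responding; Nash payoffs (10, 13).
Sequential outcome (S5, Large) differs from the Nash profile (S3, Small).

no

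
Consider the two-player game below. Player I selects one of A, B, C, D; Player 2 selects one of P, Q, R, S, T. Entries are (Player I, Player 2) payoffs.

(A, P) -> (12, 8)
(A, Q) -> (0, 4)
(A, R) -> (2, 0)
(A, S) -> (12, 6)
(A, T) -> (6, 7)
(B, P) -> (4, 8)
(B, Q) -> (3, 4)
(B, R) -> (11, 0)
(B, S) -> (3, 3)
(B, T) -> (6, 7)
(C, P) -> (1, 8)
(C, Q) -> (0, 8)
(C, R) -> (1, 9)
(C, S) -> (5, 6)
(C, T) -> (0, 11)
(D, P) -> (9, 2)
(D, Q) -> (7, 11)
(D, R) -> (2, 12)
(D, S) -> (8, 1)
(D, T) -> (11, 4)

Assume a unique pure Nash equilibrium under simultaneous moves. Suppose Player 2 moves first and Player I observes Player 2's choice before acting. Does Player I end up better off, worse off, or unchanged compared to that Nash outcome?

Solve by backward induction (Player 2 leads).
- P: Player I compares 12, 4, 1, 9 and picks A; Player 2 would get 8.
- Q: Player I compares 0, 3, 0, 7 and picks D; Player 2 would get 11.
- R: Player I compares 2, 11, 1, 2 and picks B; Player 2 would get 0.
- S: Player I compares 12, 3, 5, 8 and picks A; Player 2 would get 6.
- T: Player I compares 6, 6, 0, 11 and picks D; Player 2 would get 4.
Among 8, 11, 0, 6, 4, the best is 11 at Q. Subgame-perfect outcome: (D, Q) with payoffs (7, 11).
Now find the simultaneous Nash equilibrium.
Player I's best replies: P→A; Q→D; R→B; S→A; T→D.
Player 2's best replies: A→P; B→P; C→T; D→R.
The unique mutual best reply is (A, P), giving (12, 8).
Player I earns 7 sequentially versus 12 at the Nash outcome: worse off.

worse off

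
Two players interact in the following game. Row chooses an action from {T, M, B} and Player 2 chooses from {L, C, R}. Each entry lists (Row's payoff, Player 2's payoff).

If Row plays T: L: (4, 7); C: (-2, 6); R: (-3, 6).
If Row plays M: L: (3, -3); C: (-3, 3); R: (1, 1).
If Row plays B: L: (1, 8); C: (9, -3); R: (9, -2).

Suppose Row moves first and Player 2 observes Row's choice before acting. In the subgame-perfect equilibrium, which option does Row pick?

Backward induction with Row moving first.
- T: BR = L, leader payoff 4.
- M: BR = C, leader payoff -3.
- B: BR = L, leader payoff 1.
Maximizing over 4, -3, 1, Row chooses T. Subgame-perfect outcome: (T, L) with payoffs (4, 7).

T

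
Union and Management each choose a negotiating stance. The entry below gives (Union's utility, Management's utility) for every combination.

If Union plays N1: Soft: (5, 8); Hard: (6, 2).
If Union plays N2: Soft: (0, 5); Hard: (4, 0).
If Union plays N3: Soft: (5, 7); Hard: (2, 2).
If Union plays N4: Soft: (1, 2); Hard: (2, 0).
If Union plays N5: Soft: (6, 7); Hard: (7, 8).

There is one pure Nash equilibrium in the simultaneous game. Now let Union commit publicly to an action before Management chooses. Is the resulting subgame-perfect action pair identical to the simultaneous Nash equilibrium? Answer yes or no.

Work backward from Management's decision.
- N1 → Management plays Soft (best of 8, 2); Union gets 5.
- N2 → Management plays Soft (best of 5, 0); Union gets 0.
- N3 → Management plays Soft (best of 7, 2); Union gets 5.
- N4 → Management plays Soft (best of 2, 0); Union gets 1.
- N5 → Management plays Hard (best of 7, 8); Union gets 7.
Maximizing over 5, 0, 5, 1, 7, Union chooses N5. Subgame-perfect outcome: (N5, Hard) with payoffs (7, 8).
Under simultaneous play:
Union's best replies: Soft→N5; Hard→N5.
Management's best replies: N1→Soft; N2→Soft; N3→Soft; N4→Soft; N5→Hard.
The unique mutual best reply is (N5, Hard), giving (7, 8).
Sequential outcome (N5, Hard) coincides with the Nash profile (N5, Hard).

yes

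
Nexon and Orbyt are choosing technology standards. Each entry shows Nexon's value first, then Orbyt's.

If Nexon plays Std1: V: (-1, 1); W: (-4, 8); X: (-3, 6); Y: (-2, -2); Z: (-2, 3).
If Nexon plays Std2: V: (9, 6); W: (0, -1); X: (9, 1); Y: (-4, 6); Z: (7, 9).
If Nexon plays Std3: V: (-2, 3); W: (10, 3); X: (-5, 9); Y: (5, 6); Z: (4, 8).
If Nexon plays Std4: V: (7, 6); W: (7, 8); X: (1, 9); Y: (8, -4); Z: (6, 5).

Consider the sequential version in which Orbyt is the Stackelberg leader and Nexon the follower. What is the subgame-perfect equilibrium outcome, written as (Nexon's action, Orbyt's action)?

(Std2, Z)

Work backward from Nexon's decision.
- V → Nexon plays Std2 (best of -1, 9, -2, 7); Orbyt gets 6.
- W → Nexon plays Std3 (best of -4, 0, 10, 7); Orbyt gets 3.
- X → Nexon plays Std2 (best of -3, 9, -5, 1); Orbyt gets 1.
- Y → Nexon plays Std4 (best of -2, -4, 5, 8); Orbyt gets -4.
- Z → Nexon plays Std2 (best of -2, 7, 4, 6); Orbyt gets 9.
Among 6, 3, 1, -4, 9, the best is 9 at Z. Subgame-perfect outcome: (Std2, Z) with payoffs (7, 9).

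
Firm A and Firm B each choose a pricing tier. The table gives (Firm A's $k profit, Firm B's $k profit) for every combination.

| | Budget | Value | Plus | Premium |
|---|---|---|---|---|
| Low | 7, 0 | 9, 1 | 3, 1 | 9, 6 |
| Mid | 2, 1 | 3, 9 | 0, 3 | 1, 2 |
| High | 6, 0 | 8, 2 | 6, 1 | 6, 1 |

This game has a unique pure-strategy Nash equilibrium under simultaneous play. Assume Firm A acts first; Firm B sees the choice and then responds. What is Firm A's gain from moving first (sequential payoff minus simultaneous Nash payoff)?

Work backward from Firm B's decision.
- Low → Firm B plays Premium (best of 0, 1, 1, 6); Firm A gets 9.
- Mid → Firm B plays Value (best of 1, 9, 3, 2); Firm A gets 3.
- High → Firm B plays Value (best of 0, 2, 1, 1); Firm A gets 8.
Maximizing over 9, 3, 8, Firm A chooses Low. Subgame-perfect outcome: (Low, Premium) with payoffs (9, 6).
For the simultaneous game, intersect best replies.
Firm A's best replies: Budget→Low; Value→Low; Plus→High; Premium→Low.
Firm B's best replies: Low→Premium; Mid→Value; High→Value.
The unique mutual best reply is (Low, Premium), giving (9, 6).
Firm A's commitment gain: 9 − 9 = 0.

0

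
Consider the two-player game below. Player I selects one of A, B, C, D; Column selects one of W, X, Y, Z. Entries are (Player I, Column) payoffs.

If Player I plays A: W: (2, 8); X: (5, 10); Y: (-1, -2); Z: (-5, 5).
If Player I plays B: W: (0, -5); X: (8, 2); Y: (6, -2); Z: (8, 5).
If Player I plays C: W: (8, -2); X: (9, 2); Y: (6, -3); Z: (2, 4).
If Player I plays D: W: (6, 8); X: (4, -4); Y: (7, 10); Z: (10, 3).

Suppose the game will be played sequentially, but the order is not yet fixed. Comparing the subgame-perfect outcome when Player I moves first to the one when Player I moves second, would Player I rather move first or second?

If Player I leads: Column's best replies are A→X, B→Z, C→Z, D→Y; Player I's induced payoffs 5, 8, 2, 7; outcome (B, Z), payoffs (8, 5).
If Column leads: Player I's best replies are W→C, X→C, Y→D, Z→D; Column's induced payoffs -2, 2, 10, 3; outcome (D, Y), payoffs (7, 10).
Player I gets 8 moving first and 7 moving second, so Player I prefers to move first.

first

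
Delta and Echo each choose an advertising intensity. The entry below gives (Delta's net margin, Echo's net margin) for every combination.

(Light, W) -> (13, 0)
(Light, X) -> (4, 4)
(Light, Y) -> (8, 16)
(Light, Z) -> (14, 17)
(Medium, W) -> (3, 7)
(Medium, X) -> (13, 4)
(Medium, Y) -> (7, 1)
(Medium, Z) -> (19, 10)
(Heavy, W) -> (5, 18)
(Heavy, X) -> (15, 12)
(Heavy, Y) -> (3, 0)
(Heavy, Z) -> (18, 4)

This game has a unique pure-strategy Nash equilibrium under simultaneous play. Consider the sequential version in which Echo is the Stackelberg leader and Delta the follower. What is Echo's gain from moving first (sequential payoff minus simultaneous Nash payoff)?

Solve by backward induction (Echo leads).
- W: Delta compares 13, 3, 5 and picks Light; Echo would get 0.
- X: Delta compares 4, 13, 15 and picks Heavy; Echo would get 12.
- Y: Delta compares 8, 7, 3 and picks Light; Echo would get 16.
- Z: Delta compares 14, 19, 18 and picks Medium; Echo would get 10.
Maximizing over 0, 12, 16, 10, Echo chooses Y. Subgame-perfect outcome: (Light, Y) with payoffs (8, 16).
Under simultaneous play:
Delta's best replies: W→Light; X→Heavy; Y→Light; Z→Medium.
Echo's best replies: Light→Z; Medium→Z; Heavy→W.
The unique mutual best reply is (Medium, Z), giving (19, 10).
Echo's commitment gain: 16 − 10 = 6.

6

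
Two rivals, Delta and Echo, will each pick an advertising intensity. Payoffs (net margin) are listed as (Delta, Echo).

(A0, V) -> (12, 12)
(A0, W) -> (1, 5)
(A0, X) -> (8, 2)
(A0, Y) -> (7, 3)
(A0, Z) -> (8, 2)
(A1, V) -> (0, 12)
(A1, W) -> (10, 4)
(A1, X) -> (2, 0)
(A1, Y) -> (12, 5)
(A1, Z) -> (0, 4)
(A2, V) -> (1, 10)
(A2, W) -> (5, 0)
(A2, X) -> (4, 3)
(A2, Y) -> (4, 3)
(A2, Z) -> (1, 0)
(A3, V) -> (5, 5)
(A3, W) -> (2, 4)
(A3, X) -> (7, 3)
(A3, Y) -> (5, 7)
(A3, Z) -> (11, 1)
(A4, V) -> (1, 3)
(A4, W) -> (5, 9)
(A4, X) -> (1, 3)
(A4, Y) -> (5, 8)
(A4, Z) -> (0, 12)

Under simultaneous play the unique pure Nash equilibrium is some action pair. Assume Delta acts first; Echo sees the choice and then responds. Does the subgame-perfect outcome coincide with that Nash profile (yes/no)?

yes

Backward induction with Delta moving first.
- A0 → Echo plays V (best of 12, 5, 2, 3, 2); Delta gets 12.
- A1 → Echo plays V (best of 12, 4, 0, 5, 4); Delta gets 0.
- A2 → Echo plays V (best of 10, 0, 3, 3, 0); Delta gets 1.
- A3 → Echo plays Y (best of 5, 4, 3, 7, 1); Delta gets 5.
- A4 → Echo plays Z (best of 3, 9, 3, 8, 12); Delta gets 0.
Maximizing over 12, 0, 1, 5, 0, Delta chooses A0. Subgame-perfect outcome: (A0, V) with payoffs (12, 12).
For the simultaneous game, intersect best replies.
Delta's best replies: V→A0; W→A1; X→A0; Y→A1; Z→A3.
Echo's best replies: A0→V; A1→V; A2→V; A3→Y; A4→Z.
Only (A0, V) has each player best-responding; Nash payoffs (12, 12).
Sequential outcome (A0, V) coincides with the Nash profile (A0, V).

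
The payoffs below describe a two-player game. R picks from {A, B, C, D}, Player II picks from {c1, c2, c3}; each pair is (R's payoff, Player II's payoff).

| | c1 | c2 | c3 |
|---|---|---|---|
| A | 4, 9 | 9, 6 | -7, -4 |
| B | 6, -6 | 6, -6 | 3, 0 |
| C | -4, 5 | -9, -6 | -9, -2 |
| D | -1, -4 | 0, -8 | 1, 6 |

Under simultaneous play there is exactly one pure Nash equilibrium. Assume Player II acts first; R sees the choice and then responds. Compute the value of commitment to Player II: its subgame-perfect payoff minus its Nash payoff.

6

Backward induction with Player II moving first.
- c1: BR = B, leader payoff -6.
- c2: BR = A, leader payoff 6.
- c3: BR = B, leader payoff 0.
Player II's induced payoffs are -6, 6, 0, so Player II commits to c2. Subgame-perfect outcome: (A, c2) with payoffs (9, 6).
Under simultaneous play:
R's best replies: c1→B; c2→A; c3→B.
Player II's best replies: A→c1; B→c3; C→c1; D→c3.
The unique mutual best reply is (B, c3), giving (3, 0).
Player II's commitment gain: 6 − 0 = 6.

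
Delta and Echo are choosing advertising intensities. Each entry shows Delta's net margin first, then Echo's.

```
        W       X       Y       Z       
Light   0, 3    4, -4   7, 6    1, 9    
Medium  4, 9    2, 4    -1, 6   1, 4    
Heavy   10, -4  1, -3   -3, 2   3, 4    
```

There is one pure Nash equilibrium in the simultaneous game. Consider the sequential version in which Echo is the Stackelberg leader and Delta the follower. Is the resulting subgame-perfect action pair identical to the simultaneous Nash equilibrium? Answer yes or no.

Backward induction with Echo moving first.
- W: BR = Heavy, leader payoff -4.
- X: BR = Light, leader payoff -4.
- Y: BR = Light, leader payoff 6.
- Z: BR = Heavy, leader payoff 4.
Echo's induced payoffs are -4, -4, 6, 4, so Echo commits to Y. Subgame-perfect outcome: (Light, Y) with payoffs (7, 6).
Under simultaneous play:
Delta's best replies: W→Heavy; X→Light; Y→Light; Z→Heavy.
Echo's best replies: Light→Z; Medium→W; Heavy→Z.
Only (Heavy, Z) has each player best-responding; Nash payoffs (3, 4).
Sequential outcome (Light, Y) differs from the Nash profile (Heavy, Z).

no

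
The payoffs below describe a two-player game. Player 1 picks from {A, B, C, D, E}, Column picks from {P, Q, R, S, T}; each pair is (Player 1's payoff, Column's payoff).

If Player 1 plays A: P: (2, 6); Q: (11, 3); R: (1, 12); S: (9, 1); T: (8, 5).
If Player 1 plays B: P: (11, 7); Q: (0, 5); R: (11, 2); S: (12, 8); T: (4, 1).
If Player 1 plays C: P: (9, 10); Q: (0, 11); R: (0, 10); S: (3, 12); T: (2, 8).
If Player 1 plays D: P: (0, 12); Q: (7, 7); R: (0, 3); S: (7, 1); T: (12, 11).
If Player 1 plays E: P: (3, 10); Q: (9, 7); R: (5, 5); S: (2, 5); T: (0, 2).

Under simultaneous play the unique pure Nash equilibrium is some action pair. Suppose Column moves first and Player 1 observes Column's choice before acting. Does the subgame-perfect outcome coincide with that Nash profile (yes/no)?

Work backward from Player 1's decision.
- P: Player 1 compares 2, 11, 9, 0, 3 and picks B; Column would get 7.
- Q: Player 1 compares 11, 0, 0, 7, 9 and picks A; Column would get 3.
- R: Player 1 compares 1, 11, 0, 0, 5 and picks B; Column would get 2.
- S: Player 1 compares 9, 12, 3, 7, 2 and picks B; Column would get 8.
- T: Player 1 compares 8, 4, 2, 12, 0 and picks D; Column would get 11.
Column's induced payoffs are 7, 3, 2, 8, 11, so Column commits to T. Subgame-perfect outcome: (D, T) with payoffs (12, 11).
Now find the simultaneous Nash equilibrium.
Player 1's best replies: P→B; Q→A; R→B; S→B; T→D.
Column's best replies: A→R; B→S; C→S; D→P; E→P.
The unique mutual best reply is (B, S), giving (12, 8).
Sequential outcome (D, T) differs from the Nash profile (B, S).

no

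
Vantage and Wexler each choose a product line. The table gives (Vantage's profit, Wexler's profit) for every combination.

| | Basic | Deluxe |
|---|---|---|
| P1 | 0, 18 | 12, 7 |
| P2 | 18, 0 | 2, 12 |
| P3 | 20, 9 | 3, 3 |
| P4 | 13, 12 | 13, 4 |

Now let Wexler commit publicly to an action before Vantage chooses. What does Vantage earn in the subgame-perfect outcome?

20

Work backward from Vantage's decision.
- Basic → Vantage plays P3 (best of 0, 18, 20, 13); Wexler gets 9.
- Deluxe → Vantage plays P4 (best of 12, 2, 3, 13); Wexler gets 4.
Maximizing over 9, 4, Wexler chooses Basic. Subgame-perfect outcome: (P3, Basic) with payoffs (20, 9).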